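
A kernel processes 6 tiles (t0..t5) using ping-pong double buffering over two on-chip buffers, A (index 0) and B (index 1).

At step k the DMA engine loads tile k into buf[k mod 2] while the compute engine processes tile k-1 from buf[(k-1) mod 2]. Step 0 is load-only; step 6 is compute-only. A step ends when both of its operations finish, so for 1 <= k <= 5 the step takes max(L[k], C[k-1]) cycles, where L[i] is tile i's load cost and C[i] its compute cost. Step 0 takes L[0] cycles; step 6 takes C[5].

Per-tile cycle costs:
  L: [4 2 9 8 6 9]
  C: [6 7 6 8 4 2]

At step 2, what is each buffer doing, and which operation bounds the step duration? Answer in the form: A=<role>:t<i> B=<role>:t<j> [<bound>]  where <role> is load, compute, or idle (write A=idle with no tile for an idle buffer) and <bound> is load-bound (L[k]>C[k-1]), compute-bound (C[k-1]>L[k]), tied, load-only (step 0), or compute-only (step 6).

step 2: A=load:t2 B=compute:t1 [load-bound]

  0. 4=4c; end=4; A:t0 B:-
  1. max(2,6)=6c; end=10; A:t0 B:t1
  2. max(9,7)=9c; end=19; A:t2 B:t1
  3. max(8,6)=8c; end=27; A:t2 B:t3
  4. max(6,8)=8c; end=35; A:t4 B:t3
  5. max(9,4)=9c; end=44; A:t4 B:t5
  6. 2=2c; end=46; A:t4 B:t5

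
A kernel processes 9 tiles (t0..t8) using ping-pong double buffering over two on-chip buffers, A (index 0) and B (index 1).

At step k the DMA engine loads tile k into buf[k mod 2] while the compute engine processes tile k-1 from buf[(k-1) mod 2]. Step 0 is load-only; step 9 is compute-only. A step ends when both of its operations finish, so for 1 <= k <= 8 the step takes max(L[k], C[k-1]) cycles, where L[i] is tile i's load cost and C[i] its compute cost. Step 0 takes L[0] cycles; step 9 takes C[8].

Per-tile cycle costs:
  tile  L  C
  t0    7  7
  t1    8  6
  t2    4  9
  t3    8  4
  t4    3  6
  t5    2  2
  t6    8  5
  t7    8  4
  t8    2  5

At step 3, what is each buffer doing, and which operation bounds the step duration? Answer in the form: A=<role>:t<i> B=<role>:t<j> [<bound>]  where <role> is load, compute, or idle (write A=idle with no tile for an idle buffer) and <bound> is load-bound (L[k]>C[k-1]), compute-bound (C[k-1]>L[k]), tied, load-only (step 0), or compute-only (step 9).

step 3: A=compute:t2 B=load:t3 [compute-bound]

  0. 7=7c; end=7; A:t0 B:-
  1. max(8,7)=8c; end=15; A:t0 B:t1
  2. max(4,6)=6c; end=21; A:t2 B:t1
  3. max(8,9)=9c; end=30; A:t2 B:t3
  4. max(3,4)=4c; end=34; A:t4 B:t3
  5. max(2,6)=6c; end=40; A:t4 B:t5
  6. max(8,2)=8c; end=48; A:t6 B:t5
  7. max(8,5)=8c; end=56; A:t6 B:t7
  8. max(2,4)=4c; end=60; A:t8 B:t7
  9. 5=5c; end=65; A:t8 B:t7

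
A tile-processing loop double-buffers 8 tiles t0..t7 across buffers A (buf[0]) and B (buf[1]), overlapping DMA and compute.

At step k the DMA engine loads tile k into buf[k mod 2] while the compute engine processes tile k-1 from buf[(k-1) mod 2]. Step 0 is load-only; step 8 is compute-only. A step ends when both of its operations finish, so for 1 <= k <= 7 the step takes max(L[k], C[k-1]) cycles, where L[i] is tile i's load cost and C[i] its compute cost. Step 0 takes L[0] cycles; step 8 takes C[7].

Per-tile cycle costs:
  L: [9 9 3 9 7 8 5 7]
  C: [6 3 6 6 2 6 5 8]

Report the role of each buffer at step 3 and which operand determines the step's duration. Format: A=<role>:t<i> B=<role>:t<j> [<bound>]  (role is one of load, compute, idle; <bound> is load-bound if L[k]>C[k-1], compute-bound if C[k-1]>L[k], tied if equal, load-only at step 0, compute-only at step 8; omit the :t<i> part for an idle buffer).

k=0 load=t0/9c comp=- wait=9 total=9
k=1 load=t1/9c comp=t0/6c wait=9 total=18
k=2 load=t2/3c comp=t1/3c wait=3 total=21
k=3 load=t3/9c comp=t2/6c wait=9 total=30
k=4 load=t4/7c comp=t3/6c wait=7 total=37
k=5 load=t5/8c comp=t4/2c wait=8 total=45
k=6 load=t6/5c comp=t5/6c wait=6 total=51
k=7 load=t7/7c comp=t6/5c wait=7 total=58
k=8 load=- comp=t7/8c wait=8 total=66

step 3: A=compute:t2 B=load:t3 [load-bound]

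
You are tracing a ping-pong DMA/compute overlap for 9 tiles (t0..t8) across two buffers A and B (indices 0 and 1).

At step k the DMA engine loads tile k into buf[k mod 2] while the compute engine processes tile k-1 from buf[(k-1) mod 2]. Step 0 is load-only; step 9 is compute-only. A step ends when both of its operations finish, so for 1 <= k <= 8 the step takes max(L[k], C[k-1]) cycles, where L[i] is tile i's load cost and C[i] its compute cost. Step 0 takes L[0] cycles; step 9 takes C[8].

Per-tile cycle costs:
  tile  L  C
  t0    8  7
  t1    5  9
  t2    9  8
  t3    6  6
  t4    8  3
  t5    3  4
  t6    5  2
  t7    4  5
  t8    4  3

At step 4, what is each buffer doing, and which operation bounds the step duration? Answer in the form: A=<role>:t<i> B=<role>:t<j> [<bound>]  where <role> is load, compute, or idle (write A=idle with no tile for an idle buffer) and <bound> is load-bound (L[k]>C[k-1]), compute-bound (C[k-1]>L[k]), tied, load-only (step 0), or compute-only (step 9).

step 4: A=load:t4 B=compute:t3 [load-bound]

  0. 8=8c; end=8; A:t0 B:-
  1. max(5,7)=7c; end=15; A:t0 B:t1
  2. max(9,9)=9c; end=24; A:t2 B:t1
  3. max(6,8)=8c; end=32; A:t2 B:t3
  4. max(8,6)=8c; end=40; A:t4 B:t3
  5. max(3,3)=3c; end=43; A:t4 B:t5
  6. max(5,4)=5c; end=48; A:t6 B:t5
  7. max(4,2)=4c; end=52; A:t6 B:t7
  8. max(4,5)=5c; end=57; A:t8 B:t7
  9. 3=3c; end=60; A:t8 B:t7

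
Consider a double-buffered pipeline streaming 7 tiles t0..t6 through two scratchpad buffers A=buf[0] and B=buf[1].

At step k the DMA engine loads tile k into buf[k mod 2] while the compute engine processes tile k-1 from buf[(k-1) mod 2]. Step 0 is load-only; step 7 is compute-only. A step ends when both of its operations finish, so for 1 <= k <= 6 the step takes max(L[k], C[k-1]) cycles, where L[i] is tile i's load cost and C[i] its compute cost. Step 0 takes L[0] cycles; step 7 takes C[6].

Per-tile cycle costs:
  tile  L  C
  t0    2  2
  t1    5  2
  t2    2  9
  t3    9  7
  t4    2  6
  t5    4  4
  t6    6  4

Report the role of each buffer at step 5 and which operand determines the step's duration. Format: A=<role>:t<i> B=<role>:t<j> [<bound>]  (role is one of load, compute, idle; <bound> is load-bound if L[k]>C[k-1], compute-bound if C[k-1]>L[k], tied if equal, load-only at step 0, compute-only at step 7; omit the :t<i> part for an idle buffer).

  0. 2=2c; end=2; A:t0 B:-
  1. max(5,2)=5c; end=7; A:t0 B:t1
  2. max(2,2)=2c; end=9; A:t2 B:t1
  3. max(9,9)=9c; end=18; A:t2 B:t3
  4. max(2,7)=7c; end=25; A:t4 B:t3
  5. max(4,6)=6c; end=31; A:t4 B:t5
  6. max(6,4)=6c; end=37; A:t6 B:t5
  7. 4=4c; end=41; A:t6 B:t5

step 5: A=compute:t4 B=load:t5 [compute-bound]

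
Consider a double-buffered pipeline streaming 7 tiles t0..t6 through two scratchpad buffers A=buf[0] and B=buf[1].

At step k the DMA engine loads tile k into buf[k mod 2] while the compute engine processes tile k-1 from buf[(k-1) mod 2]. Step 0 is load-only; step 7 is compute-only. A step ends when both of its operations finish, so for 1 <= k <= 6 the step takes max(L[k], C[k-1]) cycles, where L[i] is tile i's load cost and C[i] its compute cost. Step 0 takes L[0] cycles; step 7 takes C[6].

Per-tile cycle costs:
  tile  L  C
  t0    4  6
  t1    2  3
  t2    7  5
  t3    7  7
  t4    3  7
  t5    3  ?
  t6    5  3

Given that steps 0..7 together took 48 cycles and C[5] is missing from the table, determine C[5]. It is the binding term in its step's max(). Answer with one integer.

step 0 → dur = L[0]=4 = 4
step 1 → dur = max(L[1]=2, C[0]=6) = 6
step 2 → dur = max(L[2]=7, C[1]=3) = 7
step 3 → dur = max(L[3]=7, C[2]=5) = 7
step 4 → dur = max(L[4]=3, C[3]=7) = 7
step 5 → dur = max(L[5]=3, C[4]=7) = 7
step 6 → dur = max(L[6]=5, C[5]=?) = C[5]  (unknown; binding)
step 7 → dur = C[6]=3 = 3
sum of known step durations = 41
dur[6] = total - known = 48 - 41 = 7
C[5] is the binding max in step 6, so C[5] = dur[6] = 7

C[5] = 7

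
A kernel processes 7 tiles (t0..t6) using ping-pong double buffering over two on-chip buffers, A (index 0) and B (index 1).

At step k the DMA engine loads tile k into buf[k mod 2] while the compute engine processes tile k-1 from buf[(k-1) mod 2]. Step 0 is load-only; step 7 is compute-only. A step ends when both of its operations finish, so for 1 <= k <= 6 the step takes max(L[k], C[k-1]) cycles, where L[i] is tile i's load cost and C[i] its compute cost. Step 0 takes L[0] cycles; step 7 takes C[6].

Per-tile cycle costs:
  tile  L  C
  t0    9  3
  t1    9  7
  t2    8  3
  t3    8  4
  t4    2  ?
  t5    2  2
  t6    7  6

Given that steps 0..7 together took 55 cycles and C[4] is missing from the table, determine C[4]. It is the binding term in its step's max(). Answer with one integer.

C[4] = 4

step 0 | dur = L[0]=9 = 9
step 1 | dur = max(L[1]=9, C[0]=3) = 9
step 2 | dur = max(L[2]=8, C[1]=7) = 8
step 3 | dur = max(L[3]=8, C[2]=3) = 8
step 4 | dur = max(L[4]=2, C[3]=4) = 4
step 5 | dur = max(L[5]=2, C[4]=?) = C[4]  (unknown; binding)
step 6 | dur = max(L[6]=7, C[5]=2) = 7
step 7 | dur = C[6]=6 = 6
sum of known step durations = 51
dur[5] = total - known = 55 - 51 = 4
C[4] is the binding max in step 5, so C[4] = dur[5] = 4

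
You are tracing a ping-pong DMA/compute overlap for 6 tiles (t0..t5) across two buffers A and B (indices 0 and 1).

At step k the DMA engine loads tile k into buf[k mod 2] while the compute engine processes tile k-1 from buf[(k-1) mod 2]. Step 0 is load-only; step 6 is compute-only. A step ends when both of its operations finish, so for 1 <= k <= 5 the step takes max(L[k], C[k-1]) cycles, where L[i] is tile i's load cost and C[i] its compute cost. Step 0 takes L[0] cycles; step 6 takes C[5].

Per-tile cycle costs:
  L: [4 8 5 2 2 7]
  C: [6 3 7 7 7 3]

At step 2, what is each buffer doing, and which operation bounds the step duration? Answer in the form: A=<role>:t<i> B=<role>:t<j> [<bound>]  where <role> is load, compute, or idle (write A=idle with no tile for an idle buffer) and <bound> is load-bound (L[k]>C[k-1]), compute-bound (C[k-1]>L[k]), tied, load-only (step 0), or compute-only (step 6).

step 2: A=load:t2 B=compute:t1 [load-bound]

  0. 4=4c; end=4; A:t0 B:-
  1. max(8,6)=8c; end=12; A:t0 B:t1
  2. max(5,3)=5c; end=17; A:t2 B:t1
  3. max(2,7)=7c; end=24; A:t2 B:t3
  4. max(2,7)=7c; end=31; A:t4 B:t3
  5. max(7,7)=7c; end=38; A:t4 B:t5
  6. 3=3c; end=41; A:t4 B:t5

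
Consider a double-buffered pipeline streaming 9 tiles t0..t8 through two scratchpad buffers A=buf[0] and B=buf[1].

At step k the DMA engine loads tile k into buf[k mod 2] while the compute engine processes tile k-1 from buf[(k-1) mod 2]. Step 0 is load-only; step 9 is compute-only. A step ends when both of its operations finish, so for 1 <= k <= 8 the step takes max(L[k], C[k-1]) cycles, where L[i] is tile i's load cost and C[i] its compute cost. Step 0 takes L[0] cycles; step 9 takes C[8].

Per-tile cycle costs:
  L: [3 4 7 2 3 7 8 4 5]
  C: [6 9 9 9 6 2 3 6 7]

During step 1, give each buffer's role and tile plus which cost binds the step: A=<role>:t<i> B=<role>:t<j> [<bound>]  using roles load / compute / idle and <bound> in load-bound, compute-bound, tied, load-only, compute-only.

step 0: L[0]=3 → dur=3, Σ=3 | A=load:t0 B=idle [load-only]
step 1: L[1]=4 C[0]=6 → dur=6, Σ=9 | A=compute:t0 B=load:t1 [compute-bound]
step 2: L[2]=7 C[1]=9 → dur=9, Σ=18 | A=load:t2 B=compute:t1 [compute-bound]
step 3: L[3]=2 C[2]=9 → dur=9, Σ=27 | A=compute:t2 B=load:t3 [compute-bound]
step 4: L[4]=3 C[3]=9 → dur=9, Σ=36 | A=load:t4 B=compute:t3 [compute-bound]
step 5: L[5]=7 C[4]=6 → dur=7, Σ=43 | A=compute:t4 B=load:t5 [load-bound]
step 6: L[6]=8 C[5]=2 → dur=8, Σ=51 | A=load:t6 B=compute:t5 [load-bound]
step 7: L[7]=4 C[6]=3 → dur=4, Σ=55 | A=compute:t6 B=load:t7 [load-bound]
step 8: L[8]=5 C[7]=6 → dur=6, Σ=61 | A=load:t8 B=compute:t7 [compute-bound]
step 9: C[8]=7 → dur=7, Σ=68 | A=compute:t8 B=idle [compute-only]

step 1: A=compute:t0 B=load:t1 [compute-bound]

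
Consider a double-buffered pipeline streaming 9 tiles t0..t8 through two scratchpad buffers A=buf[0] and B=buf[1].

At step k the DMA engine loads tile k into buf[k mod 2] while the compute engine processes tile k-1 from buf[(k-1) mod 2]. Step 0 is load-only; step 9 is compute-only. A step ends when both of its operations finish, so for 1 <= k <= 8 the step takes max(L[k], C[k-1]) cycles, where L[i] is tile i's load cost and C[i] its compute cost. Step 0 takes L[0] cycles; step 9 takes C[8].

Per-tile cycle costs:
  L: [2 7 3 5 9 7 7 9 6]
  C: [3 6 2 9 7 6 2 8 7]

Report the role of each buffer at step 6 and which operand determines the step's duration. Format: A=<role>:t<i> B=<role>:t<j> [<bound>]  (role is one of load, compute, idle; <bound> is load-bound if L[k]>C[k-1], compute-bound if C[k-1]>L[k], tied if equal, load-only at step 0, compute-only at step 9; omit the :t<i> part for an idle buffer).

step 6: A=load:t6 B=compute:t5 [load-bound]

  0. 2=2c; end=2; A:t0 B:-
  1. max(7,3)=7c; end=9; A:t0 B:t1
  2. max(3,6)=6c; end=15; A:t2 B:t1
  3. max(5,2)=5c; end=20; A:t2 B:t3
  4. max(9,9)=9c; end=29; A:t4 B:t3
  5. max(7,7)=7c; end=36; A:t4 B:t5
  6. max(7,6)=7c; end=43; A:t6 B:t5
  7. max(9,2)=9c; end=52; A:t6 B:t7
  8. max(6,8)=8c; end=60; A:t8 B:t7
  9. 7=7c; end=67; A:t8 B:t7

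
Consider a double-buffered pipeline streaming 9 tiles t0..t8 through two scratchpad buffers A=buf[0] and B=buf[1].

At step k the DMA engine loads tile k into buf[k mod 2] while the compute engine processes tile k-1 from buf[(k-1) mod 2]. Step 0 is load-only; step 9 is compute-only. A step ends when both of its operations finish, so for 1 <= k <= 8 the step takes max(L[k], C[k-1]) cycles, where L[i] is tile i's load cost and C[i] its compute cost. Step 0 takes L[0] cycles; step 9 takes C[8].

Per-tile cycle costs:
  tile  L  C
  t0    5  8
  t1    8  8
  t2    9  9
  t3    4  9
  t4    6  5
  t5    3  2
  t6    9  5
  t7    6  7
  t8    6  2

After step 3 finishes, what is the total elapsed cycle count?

  0. 5=5c; end=5; A:t0 B:-
  1. max(8,8)=8c; end=13; A:t0 B:t1
  2. max(9,8)=9c; end=22; A:t2 B:t1
  3. max(4,9)=9c; end=31; A:t2 B:t3
  4. max(6,9)=9c; end=40; A:t4 B:t3
  5. max(3,5)=5c; end=45; A:t4 B:t5
  6. max(9,2)=9c; end=54; A:t6 B:t5
  7. max(6,5)=6c; end=60; A:t6 B:t7
  8. max(6,7)=7c; end=67; A:t8 B:t7
  9. 2=2c; end=69; A:t8 B:t7

end_cycle[3] = 31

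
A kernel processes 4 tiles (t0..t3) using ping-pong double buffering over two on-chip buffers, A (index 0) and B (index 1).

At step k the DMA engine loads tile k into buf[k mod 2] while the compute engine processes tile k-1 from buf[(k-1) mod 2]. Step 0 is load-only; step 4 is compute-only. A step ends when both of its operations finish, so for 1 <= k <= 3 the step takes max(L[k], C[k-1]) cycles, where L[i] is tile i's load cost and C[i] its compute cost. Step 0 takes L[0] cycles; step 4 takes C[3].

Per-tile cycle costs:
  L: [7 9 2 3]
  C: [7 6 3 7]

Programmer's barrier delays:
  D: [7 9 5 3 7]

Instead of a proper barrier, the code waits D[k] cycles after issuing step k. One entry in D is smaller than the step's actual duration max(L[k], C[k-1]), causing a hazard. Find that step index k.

[0] required=L[0]=7=7 vs D=7 ok
[1] required=max(L[1]=9,C[0]=7)=9 vs D=9 ok
[2] required=max(L[2]=2,C[1]=6)=6 vs D=5 SHORT
[3] required=max(L[3]=3,C[2]=3)=3 vs D=3 ok
[4] required=C[3]=7=7 vs D=7 ok

hazard at step 2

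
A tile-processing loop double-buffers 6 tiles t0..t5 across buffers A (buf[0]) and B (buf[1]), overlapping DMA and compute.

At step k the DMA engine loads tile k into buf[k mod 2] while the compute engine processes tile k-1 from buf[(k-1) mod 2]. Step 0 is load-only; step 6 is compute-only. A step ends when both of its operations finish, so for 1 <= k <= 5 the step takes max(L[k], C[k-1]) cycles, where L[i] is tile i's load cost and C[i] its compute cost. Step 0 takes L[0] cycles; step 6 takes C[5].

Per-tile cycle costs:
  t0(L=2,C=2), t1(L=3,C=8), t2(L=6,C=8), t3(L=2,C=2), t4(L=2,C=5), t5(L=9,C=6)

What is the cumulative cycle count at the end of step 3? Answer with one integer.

end_cycle[3] = 21

k=0 load=t0/2c comp=- wait=2 total=2
k=1 load=t1/3c comp=t0/2c wait=3 total=5
k=2 load=t2/6c comp=t1/8c wait=8 total=13
k=3 load=t3/2c comp=t2/8c wait=8 total=21
k=4 load=t4/2c comp=t3/2c wait=2 total=23
k=5 load=t5/9c comp=t4/5c wait=9 total=32
k=6 load=- comp=t5/6c wait=6 total=38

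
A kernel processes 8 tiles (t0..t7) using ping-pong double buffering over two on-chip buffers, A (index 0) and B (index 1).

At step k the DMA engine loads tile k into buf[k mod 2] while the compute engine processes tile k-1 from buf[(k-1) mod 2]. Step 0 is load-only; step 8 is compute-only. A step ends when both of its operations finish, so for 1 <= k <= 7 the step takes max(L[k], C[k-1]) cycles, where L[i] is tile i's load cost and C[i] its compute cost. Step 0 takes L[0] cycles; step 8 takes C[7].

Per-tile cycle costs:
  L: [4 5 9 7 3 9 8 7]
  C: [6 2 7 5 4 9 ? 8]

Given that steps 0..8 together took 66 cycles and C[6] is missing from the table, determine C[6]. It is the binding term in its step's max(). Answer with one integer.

C[6] = 9

step 0 | dur = L[0]=4 = 4
step 1 | dur = max(L[1]=5, C[0]=6) = 6
step 2 | dur = max(L[2]=9, C[1]=2) = 9
step 3 | dur = max(L[3]=7, C[2]=7) = 7
step 4 | dur = max(L[4]=3, C[3]=5) = 5
step 5 | dur = max(L[5]=9, C[4]=4) = 9
step 6 | dur = max(L[6]=8, C[5]=9) = 9
step 7 | dur = max(L[7]=7, C[6]=?) = C[6]  (unknown; binding)
step 8 | dur = C[7]=8 = 8
sum of known step durations = 57
dur[7] = total - known = 66 - 57 = 9
C[6] is the binding max in step 7, so C[6] = dur[7] = 9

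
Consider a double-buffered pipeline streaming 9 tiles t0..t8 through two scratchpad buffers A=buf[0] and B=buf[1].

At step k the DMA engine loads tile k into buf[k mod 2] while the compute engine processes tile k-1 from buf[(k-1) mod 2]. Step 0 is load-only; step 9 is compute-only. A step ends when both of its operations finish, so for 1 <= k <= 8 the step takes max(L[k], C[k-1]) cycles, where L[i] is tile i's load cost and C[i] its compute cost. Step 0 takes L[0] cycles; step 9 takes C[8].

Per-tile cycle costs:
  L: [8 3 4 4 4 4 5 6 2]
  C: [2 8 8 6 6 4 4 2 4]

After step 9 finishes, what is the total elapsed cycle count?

end_cycle[9] = 56

k=0 load=t0/8c comp=- wait=8 total=8
k=1 load=t1/3c comp=t0/2c wait=3 total=11
k=2 load=t2/4c comp=t1/8c wait=8 total=19
k=3 load=t3/4c comp=t2/8c wait=8 total=27
k=4 load=t4/4c comp=t3/6c wait=6 total=33
k=5 load=t5/4c comp=t4/6c wait=6 total=39
k=6 load=t6/5c comp=t5/4c wait=5 total=44
k=7 load=t7/6c comp=t6/4c wait=6 total=50
k=8 load=t8/2c comp=t7/2c wait=2 total=52
k=9 load=- comp=t8/4c wait=4 total=56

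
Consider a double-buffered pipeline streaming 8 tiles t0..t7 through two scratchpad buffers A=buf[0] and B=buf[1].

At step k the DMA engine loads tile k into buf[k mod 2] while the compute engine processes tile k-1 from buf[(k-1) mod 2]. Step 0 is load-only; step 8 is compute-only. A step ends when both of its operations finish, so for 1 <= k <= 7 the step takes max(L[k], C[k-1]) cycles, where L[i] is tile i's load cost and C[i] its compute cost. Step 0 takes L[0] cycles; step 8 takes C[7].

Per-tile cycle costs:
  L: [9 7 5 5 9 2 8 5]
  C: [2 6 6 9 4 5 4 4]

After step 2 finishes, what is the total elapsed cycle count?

end_cycle[2] = 22

  0. 9=9c; end=9; A:t0 B:-
  1. max(7,2)=7c; end=16; A:t0 B:t1
  2. max(5,6)=6c; end=22; A:t2 B:t1
  3. max(5,6)=6c; end=28; A:t2 B:t3
  4. max(9,9)=9c; end=37; A:t4 B:t3
  5. max(2,4)=4c; end=41; A:t4 B:t5
  6. max(8,5)=8c; end=49; A:t6 B:t5
  7. max(5,4)=5c; end=54; A:t6 B:t7
  8. 4=4c; end=58; A:t6 B:t7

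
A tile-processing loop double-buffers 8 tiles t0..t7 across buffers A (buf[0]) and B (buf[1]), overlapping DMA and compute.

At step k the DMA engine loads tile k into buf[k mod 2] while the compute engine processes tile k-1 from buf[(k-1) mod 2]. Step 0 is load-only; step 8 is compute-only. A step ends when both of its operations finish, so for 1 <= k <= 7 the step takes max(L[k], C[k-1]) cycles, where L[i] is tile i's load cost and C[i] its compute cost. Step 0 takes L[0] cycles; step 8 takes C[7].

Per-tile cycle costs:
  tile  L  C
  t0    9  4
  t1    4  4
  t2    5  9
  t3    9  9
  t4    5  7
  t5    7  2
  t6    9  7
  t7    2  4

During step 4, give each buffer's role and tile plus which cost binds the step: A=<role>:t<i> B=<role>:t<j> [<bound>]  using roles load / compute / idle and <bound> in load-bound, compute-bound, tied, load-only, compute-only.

step 4: A=load:t4 B=compute:t3 [compute-bound]

  0. 9=9c; end=9; A:t0 B:-
  1. max(4,4)=4c; end=13; A:t0 B:t1
  2. max(5,4)=5c; end=18; A:t2 B:t1
  3. max(9,9)=9c; end=27; A:t2 B:t3
  4. max(5,9)=9c; end=36; A:t4 B:t3
  5. max(7,7)=7c; end=43; A:t4 B:t5
  6. max(9,2)=9c; end=52; A:t6 B:t5
  7. max(2,7)=7c; end=59; A:t6 B:t7
  8. 4=4c; end=63; A:t6 B:t7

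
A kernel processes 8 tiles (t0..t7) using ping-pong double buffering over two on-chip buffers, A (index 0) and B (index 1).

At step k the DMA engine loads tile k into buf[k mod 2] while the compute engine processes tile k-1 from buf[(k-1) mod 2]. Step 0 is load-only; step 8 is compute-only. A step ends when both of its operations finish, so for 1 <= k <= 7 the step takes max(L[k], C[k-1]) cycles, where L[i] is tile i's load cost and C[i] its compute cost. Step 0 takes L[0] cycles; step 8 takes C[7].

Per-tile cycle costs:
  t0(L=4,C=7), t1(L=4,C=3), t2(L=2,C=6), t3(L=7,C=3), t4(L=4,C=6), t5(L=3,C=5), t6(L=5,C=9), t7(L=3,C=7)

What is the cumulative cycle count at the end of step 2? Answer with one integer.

[0] DMA t0→A (4c) ∥ CU idle ⇒ 4c, clock 4
[1] DMA t1→B (4c) ∥ CU A:t0 (7c) ⇒ 7c, clock 11
[2] DMA t2→A (2c) ∥ CU B:t1 (3c) ⇒ 3c, clock 14
[3] DMA t3→B (7c) ∥ CU A:t2 (6c) ⇒ 7c, clock 21
[4] DMA t4→A (4c) ∥ CU B:t3 (3c) ⇒ 4c, clock 25
[5] DMA t5→B (3c) ∥ CU A:t4 (6c) ⇒ 6c, clock 31
[6] DMA t6→A (5c) ∥ CU B:t5 (5c) ⇒ 5c, clock 36
[7] DMA t7→B (3c) ∥ CU A:t6 (9c) ⇒ 9c, clock 45
[8] DMA idle ∥ CU B:t7 (7c) ⇒ 7c, clock 52

end_cycle[2] = 14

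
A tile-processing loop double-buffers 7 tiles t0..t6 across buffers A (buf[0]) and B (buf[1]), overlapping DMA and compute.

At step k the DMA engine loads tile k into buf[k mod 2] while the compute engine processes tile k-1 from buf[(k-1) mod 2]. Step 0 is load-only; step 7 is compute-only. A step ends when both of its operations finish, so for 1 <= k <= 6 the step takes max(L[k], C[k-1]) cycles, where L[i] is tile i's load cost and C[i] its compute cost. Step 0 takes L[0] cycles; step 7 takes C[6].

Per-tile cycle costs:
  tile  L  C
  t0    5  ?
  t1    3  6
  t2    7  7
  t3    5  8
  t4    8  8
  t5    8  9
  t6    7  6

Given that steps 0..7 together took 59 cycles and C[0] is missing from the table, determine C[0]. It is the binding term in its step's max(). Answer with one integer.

C[0] = 9

step 0 = dur = L[0]=5 = 5
step 1 = dur = max(L[1]=3, C[0]=?) = C[0]  (unknown; binding)
step 2 = dur = max(L[2]=7, C[1]=6) = 7
step 3 = dur = max(L[3]=5, C[2]=7) = 7
step 4 = dur = max(L[4]=8, C[3]=8) = 8
step 5 = dur = max(L[5]=8, C[4]=8) = 8
step 6 = dur = max(L[6]=7, C[5]=9) = 9
step 7 = dur = C[6]=6 = 6
sum of known step durations = 50
dur[1] = total - known = 59 - 50 = 9
C[0] is the binding max in step 1, so C[0] = dur[1] = 9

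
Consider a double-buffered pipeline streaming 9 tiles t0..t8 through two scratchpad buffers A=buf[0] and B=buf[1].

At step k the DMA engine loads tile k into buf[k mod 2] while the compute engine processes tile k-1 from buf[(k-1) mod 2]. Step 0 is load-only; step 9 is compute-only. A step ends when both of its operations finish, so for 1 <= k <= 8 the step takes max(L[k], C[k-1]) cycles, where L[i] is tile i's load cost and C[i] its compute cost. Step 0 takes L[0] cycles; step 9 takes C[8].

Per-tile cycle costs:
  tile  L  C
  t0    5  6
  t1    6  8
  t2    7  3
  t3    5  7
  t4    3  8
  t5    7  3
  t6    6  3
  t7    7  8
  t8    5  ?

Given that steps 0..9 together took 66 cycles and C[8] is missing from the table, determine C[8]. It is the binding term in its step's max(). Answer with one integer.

C[8] = 6

step 0 → dur = L[0]=5 = 5
step 1 → dur = max(L[1]=6, C[0]=6) = 6
step 2 → dur = max(L[2]=7, C[1]=8) = 8
step 3 → dur = max(L[3]=5, C[2]=3) = 5
step 4 → dur = max(L[4]=3, C[3]=7) = 7
step 5 → dur = max(L[5]=7, C[4]=8) = 8
step 6 → dur = max(L[6]=6, C[5]=3) = 6
step 7 → dur = max(L[7]=7, C[6]=3) = 7
step 8 → dur = max(L[8]=5, C[7]=8) = 8
step 9 → dur = C[8]=? = C[8]  (unknown; binding)
sum of known step durations = 60
dur[9] = total - known = 66 - 60 = 6
C[8] is the binding max in step 9, so C[8] = dur[9] = 6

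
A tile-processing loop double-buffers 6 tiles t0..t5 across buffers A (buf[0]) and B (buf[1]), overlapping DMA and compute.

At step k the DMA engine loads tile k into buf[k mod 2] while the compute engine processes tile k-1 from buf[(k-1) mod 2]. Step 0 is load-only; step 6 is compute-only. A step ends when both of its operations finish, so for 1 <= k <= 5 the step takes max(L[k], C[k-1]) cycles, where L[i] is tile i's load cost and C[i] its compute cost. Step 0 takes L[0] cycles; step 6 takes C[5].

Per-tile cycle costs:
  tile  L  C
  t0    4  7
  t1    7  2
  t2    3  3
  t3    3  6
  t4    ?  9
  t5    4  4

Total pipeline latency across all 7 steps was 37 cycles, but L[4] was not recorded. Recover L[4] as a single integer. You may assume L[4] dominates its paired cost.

L[4] = 7

step 0 = dur = L[0]=4 = 4
step 1 = dur = max(L[1]=7, C[0]=7) = 7
step 2 = dur = max(L[2]=3, C[1]=2) = 3
step 3 = dur = max(L[3]=3, C[2]=3) = 3
step 4 = dur = max(L[4]=?, C[3]=6) = L[4]  (unknown; binding)
step 5 = dur = max(L[5]=4, C[4]=9) = 9
step 6 = dur = C[5]=4 = 4
sum of known step durations = 30
dur[4] = total - known = 37 - 30 = 7
L[4] is the binding max in step 4, so L[4] = dur[4] = 7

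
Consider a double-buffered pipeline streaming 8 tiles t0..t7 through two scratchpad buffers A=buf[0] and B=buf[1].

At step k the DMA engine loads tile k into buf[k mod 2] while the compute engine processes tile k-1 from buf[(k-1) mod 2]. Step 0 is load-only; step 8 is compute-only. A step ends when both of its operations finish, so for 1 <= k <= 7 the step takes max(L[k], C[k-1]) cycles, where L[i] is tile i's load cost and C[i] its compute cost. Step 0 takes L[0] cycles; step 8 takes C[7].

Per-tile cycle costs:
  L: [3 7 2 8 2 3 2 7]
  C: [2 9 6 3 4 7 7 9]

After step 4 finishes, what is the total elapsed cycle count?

end_cycle[4] = 30

step 0: L[0]=3 → dur=3, Σ=3 | A=load:t0 B=idle [load-only]
step 1: L[1]=7 C[0]=2 → dur=7, Σ=10 | A=compute:t0 B=load:t1 [load-bound]
step 2: L[2]=2 C[1]=9 → dur=9, Σ=19 | A=load:t2 B=compute:t1 [compute-bound]
step 3: L[3]=8 C[2]=6 → dur=8, Σ=27 | A=compute:t2 B=load:t3 [load-bound]
step 4: L[4]=2 C[3]=3 → dur=3, Σ=30 | A=load:t4 B=compute:t3 [compute-bound]
step 5: L[5]=3 C[4]=4 → dur=4, Σ=34 | A=compute:t4 B=load:t5 [compute-bound]
step 6: L[6]=2 C[5]=7 → dur=7, Σ=41 | A=load:t6 B=compute:t5 [compute-bound]
step 7: L[7]=7 C[6]=7 → dur=7, Σ=48 | A=compute:t6 B=load:t7 [tied]
step 8: C[7]=9 → dur=9, Σ=57 | A=idle B=compute:t7 [compute-only]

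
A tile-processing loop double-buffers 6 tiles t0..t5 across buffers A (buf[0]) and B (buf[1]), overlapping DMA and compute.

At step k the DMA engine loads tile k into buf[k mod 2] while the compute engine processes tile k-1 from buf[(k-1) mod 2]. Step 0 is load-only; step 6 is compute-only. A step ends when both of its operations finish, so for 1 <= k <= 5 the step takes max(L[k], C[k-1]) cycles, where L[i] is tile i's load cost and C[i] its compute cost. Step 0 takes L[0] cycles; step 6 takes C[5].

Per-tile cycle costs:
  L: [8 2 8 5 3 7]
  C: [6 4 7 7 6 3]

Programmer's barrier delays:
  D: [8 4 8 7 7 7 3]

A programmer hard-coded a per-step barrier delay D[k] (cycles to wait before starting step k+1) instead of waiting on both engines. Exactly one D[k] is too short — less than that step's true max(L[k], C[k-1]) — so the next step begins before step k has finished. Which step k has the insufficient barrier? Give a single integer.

hazard at step 1

k=0 barrier L[0]=8→8c, D[0]=8 ok
k=1 barrier max(L[1]=2,C[0]=6)→6c, D[1]=4 SHORT
k=2 barrier max(L[2]=8,C[1]=4)→8c, D[2]=8 ok
k=3 barrier max(L[3]=5,C[2]=7)→7c, D[3]=7 ok
k=4 barrier max(L[4]=3,C[3]=7)→7c, D[4]=7 ok
k=5 barrier max(L[5]=7,C[4]=6)→7c, D[5]=7 ok
k=6 barrier C[5]=3→3c, D[6]=3 ok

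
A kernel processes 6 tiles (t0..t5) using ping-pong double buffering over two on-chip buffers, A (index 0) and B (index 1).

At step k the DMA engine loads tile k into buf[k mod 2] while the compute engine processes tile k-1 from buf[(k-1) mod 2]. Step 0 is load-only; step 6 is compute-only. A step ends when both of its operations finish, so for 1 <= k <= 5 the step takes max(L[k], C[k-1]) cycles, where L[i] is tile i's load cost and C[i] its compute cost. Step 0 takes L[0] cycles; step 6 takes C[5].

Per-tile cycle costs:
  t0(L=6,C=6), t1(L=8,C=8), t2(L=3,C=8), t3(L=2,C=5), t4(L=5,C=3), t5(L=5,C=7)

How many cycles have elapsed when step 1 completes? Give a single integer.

end_cycle[1] = 14

step 0: L[0]=6 → dur=6, Σ=6 | A=load:t0 B=idle [load-only]
step 1: L[1]=8 C[0]=6 → dur=8, Σ=14 | A=compute:t0 B=load:t1 [load-bound]
step 2: L[2]=3 C[1]=8 → dur=8, Σ=22 | A=load:t2 B=compute:t1 [compute-bound]
step 3: L[3]=2 C[2]=8 → dur=8, Σ=30 | A=compute:t2 B=load:t3 [compute-bound]
step 4: L[4]=5 C[3]=5 → dur=5, Σ=35 | A=load:t4 B=compute:t3 [tied]
step 5: L[5]=5 C[4]=3 → dur=5, Σ=40 | A=compute:t4 B=load:t5 [load-bound]
step 6: C[5]=7 → dur=7, Σ=47 | A=idle B=compute:t5 [compute-only]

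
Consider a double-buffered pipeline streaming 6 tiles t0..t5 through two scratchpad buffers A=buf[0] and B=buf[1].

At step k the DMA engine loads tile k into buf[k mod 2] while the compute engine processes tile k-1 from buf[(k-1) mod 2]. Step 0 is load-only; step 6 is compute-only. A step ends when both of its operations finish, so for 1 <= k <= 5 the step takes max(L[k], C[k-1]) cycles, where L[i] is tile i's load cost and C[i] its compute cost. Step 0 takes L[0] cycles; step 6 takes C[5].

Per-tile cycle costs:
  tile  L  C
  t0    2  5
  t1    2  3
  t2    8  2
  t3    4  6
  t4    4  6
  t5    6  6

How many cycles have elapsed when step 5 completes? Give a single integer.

end_cycle[5] = 31

[0] DMA t0→A (2c) ∥ CU idle ⇒ 2c, clock 2
[1] DMA t1→B (2c) ∥ CU A:t0 (5c) ⇒ 5c, clock 7
[2] DMA t2→A (8c) ∥ CU B:t1 (3c) ⇒ 8c, clock 15
[3] DMA t3→B (4c) ∥ CU A:t2 (2c) ⇒ 4c, clock 19
[4] DMA t4→A (4c) ∥ CU B:t3 (6c) ⇒ 6c, clock 25
[5] DMA t5→B (6c) ∥ CU A:t4 (6c) ⇒ 6c, clock 31
[6] DMA idle ∥ CU B:t5 (6c) ⇒ 6c, clock 37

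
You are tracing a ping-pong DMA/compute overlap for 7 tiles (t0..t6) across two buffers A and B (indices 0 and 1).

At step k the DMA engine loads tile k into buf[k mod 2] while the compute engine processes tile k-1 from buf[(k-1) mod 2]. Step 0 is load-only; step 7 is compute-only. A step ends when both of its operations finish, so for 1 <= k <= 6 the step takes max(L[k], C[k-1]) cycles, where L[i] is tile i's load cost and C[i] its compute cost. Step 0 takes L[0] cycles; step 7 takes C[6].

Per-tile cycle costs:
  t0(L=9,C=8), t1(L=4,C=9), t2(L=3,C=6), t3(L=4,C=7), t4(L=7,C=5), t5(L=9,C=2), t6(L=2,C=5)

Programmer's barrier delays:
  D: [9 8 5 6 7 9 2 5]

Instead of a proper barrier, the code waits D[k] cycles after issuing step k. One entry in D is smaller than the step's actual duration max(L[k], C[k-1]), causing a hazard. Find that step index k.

hazard at step 2

[0] required=L[0]=9=9 vs D=9 ok
[1] required=max(L[1]=4,C[0]=8)=8 vs D=8 ok
[2] required=max(L[2]=3,C[1]=9)=9 vs D=5 SHORT
[3] required=max(L[3]=4,C[2]=6)=6 vs D=6 ok
[4] required=max(L[4]=7,C[3]=7)=7 vs D=7 ok
[5] required=max(L[5]=9,C[4]=5)=9 vs D=9 ok
[6] required=max(L[6]=2,C[5]=2)=2 vs D=2 ok
[7] required=C[6]=5=5 vs D=5 ok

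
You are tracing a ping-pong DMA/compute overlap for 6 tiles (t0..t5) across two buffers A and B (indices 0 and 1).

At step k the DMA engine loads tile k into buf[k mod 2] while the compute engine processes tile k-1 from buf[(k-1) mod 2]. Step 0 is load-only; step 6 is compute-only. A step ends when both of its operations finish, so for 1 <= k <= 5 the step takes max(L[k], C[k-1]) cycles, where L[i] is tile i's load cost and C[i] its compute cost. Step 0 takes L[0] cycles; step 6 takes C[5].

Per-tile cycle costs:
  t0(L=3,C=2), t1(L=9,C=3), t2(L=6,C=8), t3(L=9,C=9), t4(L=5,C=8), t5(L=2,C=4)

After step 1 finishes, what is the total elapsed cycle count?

  0. 3=3c; end=3; A:t0 B:-
  1. max(9,2)=9c; end=12; A:t0 B:t1
  2. max(6,3)=6c; end=18; A:t2 B:t1
  3. max(9,8)=9c; end=27; A:t2 B:t3
  4. max(5,9)=9c; end=36; A:t4 B:t3
  5. max(2,8)=8c; end=44; A:t4 B:t5
  6. 4=4c; end=48; A:t4 B:t5

end_cycle[1] = 12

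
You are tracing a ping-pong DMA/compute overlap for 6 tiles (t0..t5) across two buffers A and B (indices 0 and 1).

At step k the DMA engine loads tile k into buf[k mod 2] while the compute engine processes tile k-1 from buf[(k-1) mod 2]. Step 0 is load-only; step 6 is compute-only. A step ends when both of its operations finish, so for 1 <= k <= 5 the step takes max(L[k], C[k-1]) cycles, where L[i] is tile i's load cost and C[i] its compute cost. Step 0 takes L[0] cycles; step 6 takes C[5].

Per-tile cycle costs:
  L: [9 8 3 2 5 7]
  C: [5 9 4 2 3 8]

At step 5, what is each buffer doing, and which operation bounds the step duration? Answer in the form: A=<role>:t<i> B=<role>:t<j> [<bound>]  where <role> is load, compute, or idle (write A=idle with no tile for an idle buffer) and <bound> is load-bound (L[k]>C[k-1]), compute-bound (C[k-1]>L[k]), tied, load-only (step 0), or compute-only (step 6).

step 5: A=compute:t4 B=load:t5 [load-bound]

[0] DMA t0→A (9c) ∥ CU idle ⇒ 9c, clock 9
[1] DMA t1→B (8c) ∥ CU A:t0 (5c) ⇒ 8c, clock 17
[2] DMA t2→A (3c) ∥ CU B:t1 (9c) ⇒ 9c, clock 26
[3] DMA t3→B (2c) ∥ CU A:t2 (4c) ⇒ 4c, clock 30
[4] DMA t4→A (5c) ∥ CU B:t3 (2c) ⇒ 5c, clock 35
[5] DMA t5→B (7c) ∥ CU A:t4 (3c) ⇒ 7c, clock 42
[6] DMA idle ∥ CU B:t5 (8c) ⇒ 8c, clock 50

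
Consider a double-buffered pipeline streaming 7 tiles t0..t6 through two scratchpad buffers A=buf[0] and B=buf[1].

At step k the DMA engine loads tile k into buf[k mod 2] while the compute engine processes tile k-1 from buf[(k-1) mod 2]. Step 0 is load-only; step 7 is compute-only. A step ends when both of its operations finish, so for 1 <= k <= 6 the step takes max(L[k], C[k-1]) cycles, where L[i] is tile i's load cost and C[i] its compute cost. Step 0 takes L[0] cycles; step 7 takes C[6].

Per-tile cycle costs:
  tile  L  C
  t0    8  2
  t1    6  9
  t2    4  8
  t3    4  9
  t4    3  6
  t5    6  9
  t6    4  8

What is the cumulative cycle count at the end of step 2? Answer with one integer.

end_cycle[2] = 23

[0] DMA t0→A (8c) ∥ CU idle ⇒ 8c, clock 8
[1] DMA t1→B (6c) ∥ CU A:t0 (2c) ⇒ 6c, clock 14
[2] DMA t2→A (4c) ∥ CU B:t1 (9c) ⇒ 9c, clock 23
[3] DMA t3→B (4c) ∥ CU A:t2 (8c) ⇒ 8c, clock 31
[4] DMA t4→A (3c) ∥ CU B:t3 (9c) ⇒ 9c, clock 40
[5] DMA t5→B (6c) ∥ CU A:t4 (6c) ⇒ 6c, clock 46
[6] DMA t6→A (4c) ∥ CU B:t5 (9c) ⇒ 9c, clock 55
[7] DMA idle ∥ CU A:t6 (8c) ⇒ 8c, clock 63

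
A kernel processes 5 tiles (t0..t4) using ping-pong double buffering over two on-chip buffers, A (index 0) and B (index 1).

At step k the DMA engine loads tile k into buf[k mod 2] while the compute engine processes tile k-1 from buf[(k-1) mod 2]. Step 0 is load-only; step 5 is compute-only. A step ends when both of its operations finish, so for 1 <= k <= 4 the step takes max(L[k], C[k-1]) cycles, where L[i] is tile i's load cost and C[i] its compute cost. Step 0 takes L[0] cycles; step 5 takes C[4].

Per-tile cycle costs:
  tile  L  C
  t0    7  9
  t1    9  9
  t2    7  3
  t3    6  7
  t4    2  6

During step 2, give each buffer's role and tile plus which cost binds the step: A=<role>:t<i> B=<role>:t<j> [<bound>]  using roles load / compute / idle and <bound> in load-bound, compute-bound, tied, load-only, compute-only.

step 2: A=load:t2 B=compute:t1 [compute-bound]

  0. 7=7c; end=7; A:t0 B:-
  1. max(9,9)=9c; end=16; A:t0 B:t1
  2. max(7,9)=9c; end=25; A:t2 B:t1
  3. max(6,3)=6c; end=31; A:t2 B:t3
  4. max(2,7)=7c; end=38; A:t4 B:t3
  5. 6=6c; end=44; A:t4 B:t3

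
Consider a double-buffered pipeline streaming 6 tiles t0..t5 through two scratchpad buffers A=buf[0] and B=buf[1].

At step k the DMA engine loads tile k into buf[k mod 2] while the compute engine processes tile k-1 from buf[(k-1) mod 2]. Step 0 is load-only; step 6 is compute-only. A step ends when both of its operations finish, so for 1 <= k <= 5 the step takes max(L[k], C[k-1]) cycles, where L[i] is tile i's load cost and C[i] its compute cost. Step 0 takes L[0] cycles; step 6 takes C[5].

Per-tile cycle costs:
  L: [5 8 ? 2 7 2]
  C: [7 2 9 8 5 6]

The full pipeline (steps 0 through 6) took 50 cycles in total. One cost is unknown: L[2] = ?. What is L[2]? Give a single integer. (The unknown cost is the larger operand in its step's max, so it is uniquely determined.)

step 0 | dur = L[0]=5 = 5
step 1 | dur = max(L[1]=8, C[0]=7) = 8
step 2 | dur = max(L[2]=?, C[1]=2) = L[2]  (unknown; binding)
step 3 | dur = max(L[3]=2, C[2]=9) = 9
step 4 | dur = max(L[4]=7, C[3]=8) = 8
step 5 | dur = max(L[5]=2, C[4]=5) = 5
step 6 | dur = C[5]=6 = 6
sum of known step durations = 41
dur[2] = total - known = 50 - 41 = 9
L[2] is the binding max in step 2, so L[2] = dur[2] = 9

L[2] = 9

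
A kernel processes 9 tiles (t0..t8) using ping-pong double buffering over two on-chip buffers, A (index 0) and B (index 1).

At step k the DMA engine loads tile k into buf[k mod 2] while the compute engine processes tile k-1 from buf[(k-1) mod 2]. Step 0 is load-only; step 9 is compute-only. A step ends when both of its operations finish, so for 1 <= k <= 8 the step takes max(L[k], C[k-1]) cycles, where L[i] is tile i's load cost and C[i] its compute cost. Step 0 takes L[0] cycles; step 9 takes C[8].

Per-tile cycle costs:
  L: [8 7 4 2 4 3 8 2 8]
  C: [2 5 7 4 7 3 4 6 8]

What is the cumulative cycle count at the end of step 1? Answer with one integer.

end_cycle[1] = 15

  0. 8=8c; end=8; A:t0 B:-
  1. max(7,2)=7c; end=15; A:t0 B:t1
  2. max(4,5)=5c; end=20; A:t2 B:t1
  3. max(2,7)=7c; end=27; A:t2 B:t3
  4. max(4,4)=4c; end=31; A:t4 B:t3
  5. max(3,7)=7c; end=38; A:t4 B:t5
  6. max(8,3)=8c; end=46; A:t6 B:t5
  7. max(2,4)=4c; end=50; A:t6 B:t7
  8. max(8,6)=8c; end=58; A:t8 B:t7
  9. 8=8c; end=66; A:t8 B:t7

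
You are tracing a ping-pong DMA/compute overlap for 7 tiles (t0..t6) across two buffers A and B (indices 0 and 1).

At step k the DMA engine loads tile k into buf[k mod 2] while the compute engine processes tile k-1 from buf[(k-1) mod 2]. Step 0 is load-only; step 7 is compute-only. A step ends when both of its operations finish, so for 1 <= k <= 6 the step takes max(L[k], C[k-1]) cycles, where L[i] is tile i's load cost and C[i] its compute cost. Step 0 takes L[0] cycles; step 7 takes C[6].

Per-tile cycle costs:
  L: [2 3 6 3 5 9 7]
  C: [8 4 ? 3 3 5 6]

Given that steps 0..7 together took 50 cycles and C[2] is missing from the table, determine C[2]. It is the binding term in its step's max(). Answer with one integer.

step 0 | dur = L[0]=2 = 2
step 1 | dur = max(L[1]=3, C[0]=8) = 8
step 2 | dur = max(L[2]=6, C[1]=4) = 6
step 3 | dur = max(L[3]=3, C[2]=?) = C[2]  (unknown; binding)
step 4 | dur = max(L[4]=5, C[3]=3) = 5
step 5 | dur = max(L[5]=9, C[4]=3) = 9
step 6 | dur = max(L[6]=7, C[5]=5) = 7
step 7 | dur = C[6]=6 = 6
sum of known step durations = 43
dur[3] = total - known = 50 - 43 = 7
C[2] is the binding max in step 3, so C[2] = dur[3] = 7

C[2] = 7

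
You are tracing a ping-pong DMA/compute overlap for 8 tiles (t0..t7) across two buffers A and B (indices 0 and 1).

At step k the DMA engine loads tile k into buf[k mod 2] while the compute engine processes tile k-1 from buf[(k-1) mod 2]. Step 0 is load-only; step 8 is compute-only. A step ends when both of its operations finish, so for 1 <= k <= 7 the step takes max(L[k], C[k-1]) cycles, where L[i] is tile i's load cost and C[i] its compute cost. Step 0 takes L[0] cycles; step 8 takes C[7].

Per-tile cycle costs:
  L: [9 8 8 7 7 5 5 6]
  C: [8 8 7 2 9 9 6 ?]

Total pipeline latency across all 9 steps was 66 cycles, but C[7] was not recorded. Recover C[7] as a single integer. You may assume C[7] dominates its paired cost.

step 0 = dur = L[0]=9 = 9
step 1 = dur = max(L[1]=8, C[0]=8) = 8
step 2 = dur = max(L[2]=8, C[1]=8) = 8
step 3 = dur = max(L[3]=7, C[2]=7) = 7
step 4 = dur = max(L[4]=7, C[3]=2) = 7
step 5 = dur = max(L[5]=5, C[4]=9) = 9
step 6 = dur = max(L[6]=5, C[5]=9) = 9
step 7 = dur = max(L[7]=6, C[6]=6) = 6
step 8 = dur = C[7]=? = C[7]  (unknown; binding)
sum of known step durations = 63
dur[8] = total - known = 66 - 63 = 3
C[7] is the binding max in step 8, so C[7] = dur[8] = 3

C[7] = 3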